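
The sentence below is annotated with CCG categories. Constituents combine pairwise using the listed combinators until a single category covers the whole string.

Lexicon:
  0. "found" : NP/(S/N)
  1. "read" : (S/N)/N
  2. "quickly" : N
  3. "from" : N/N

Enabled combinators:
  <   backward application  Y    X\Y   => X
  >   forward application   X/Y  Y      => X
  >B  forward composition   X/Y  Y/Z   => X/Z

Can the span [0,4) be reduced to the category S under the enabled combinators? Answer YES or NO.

NO

NP/(S/N) (S/N)/N N N/N
CKY chart[0,4] = {NP}; S ∉ chart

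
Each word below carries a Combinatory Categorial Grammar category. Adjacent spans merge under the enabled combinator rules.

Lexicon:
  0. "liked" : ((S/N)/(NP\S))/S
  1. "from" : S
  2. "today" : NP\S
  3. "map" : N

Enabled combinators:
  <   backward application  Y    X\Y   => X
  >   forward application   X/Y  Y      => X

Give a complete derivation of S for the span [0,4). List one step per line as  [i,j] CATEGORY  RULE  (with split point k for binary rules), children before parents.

[0,1] ((S/N)/(NP\S))/S  lex  "liked"
[1,2] S  lex  "from"
[0,2] (S/N)/(NP\S)  >  k=1
[2,3] NP\S  lex  "today"
[0,3] S/N  >  k=2
[3,4] N  lex  "map"
[0,4] S  >  k=3

[0,4] S   >
  [0,3] S/N   >
    [0,2] (S/N)/(NP\S)   >
      [0,1] "liked" : ((S/N)/(NP\S))/S
      [1,2] "from" : S
    [2,3] "today" : NP\S
  [3,4] "map" : N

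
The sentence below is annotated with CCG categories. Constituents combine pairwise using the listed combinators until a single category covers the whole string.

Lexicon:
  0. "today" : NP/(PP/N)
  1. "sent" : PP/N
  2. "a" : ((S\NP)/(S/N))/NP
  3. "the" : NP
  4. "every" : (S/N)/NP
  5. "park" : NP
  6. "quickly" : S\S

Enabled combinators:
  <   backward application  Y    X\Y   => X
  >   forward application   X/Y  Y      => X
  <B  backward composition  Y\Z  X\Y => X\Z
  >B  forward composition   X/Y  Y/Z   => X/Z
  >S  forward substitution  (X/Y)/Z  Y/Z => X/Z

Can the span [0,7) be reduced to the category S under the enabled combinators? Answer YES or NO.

[0,7] S   <
  [0,2] NP   >
    [0,1] "today" : NP/(PP/N)
    [1,2] "sent" : PP/N
  [2,7] S\NP   <B
    [2,6] S\NP   >
      [2,4] (S\NP)/(S/N)   >
        [2,3] "a" : ((S\NP)/(S/N))/NP
        [3,4] "the" : NP
      [4,6] S/N   >
        [4,5] "every" : (S/N)/NP
        [5,6] "park" : NP
    [6,7] "quickly" : S\S

YES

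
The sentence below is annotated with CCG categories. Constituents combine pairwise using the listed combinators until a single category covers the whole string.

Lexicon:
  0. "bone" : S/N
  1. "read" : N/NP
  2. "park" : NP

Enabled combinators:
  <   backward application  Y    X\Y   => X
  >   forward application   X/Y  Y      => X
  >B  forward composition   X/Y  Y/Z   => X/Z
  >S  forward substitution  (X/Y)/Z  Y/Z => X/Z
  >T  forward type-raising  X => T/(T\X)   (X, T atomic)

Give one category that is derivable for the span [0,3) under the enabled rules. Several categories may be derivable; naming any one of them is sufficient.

S

[0,3] S   >
  [0,1] "bone" : S/N
  [1,3] N   >
    [1,2] "read" : N/NP
    [2,3] "park" : NP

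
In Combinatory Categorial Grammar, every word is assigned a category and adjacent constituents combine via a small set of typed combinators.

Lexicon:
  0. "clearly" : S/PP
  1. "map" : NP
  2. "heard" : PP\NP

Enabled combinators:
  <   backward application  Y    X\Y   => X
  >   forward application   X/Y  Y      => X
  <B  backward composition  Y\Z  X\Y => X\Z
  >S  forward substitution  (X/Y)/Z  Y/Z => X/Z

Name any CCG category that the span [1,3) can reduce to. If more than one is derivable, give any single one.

PP

[0,3] S   >
  [0,1] "clearly" : S/PP
  [1,3] PP   <
    [1,2] "map" : NP
    [2,3] "heard" : PP\NP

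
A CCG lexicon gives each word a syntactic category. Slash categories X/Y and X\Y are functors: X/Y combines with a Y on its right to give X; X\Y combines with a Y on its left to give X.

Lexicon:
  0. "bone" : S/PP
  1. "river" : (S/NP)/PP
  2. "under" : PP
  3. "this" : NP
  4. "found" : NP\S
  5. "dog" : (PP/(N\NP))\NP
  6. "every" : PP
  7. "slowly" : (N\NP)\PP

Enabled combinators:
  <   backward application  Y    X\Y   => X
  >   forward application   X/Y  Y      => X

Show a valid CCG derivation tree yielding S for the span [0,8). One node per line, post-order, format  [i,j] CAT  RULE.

[0,1] S/PP  lex  "bone"
[1,2] (S/NP)/PP  lex  "river"
[2,3] PP  lex  "under"
[1,3] S/NP  >  k=2
[3,4] NP  lex  "this"
[1,4] S  >  k=3
[4,5] NP\S  lex  "found"
[1,5] NP  <  k=4
[5,6] (PP/(N\NP))\NP  lex  "dog"
[1,6] PP/(N\NP)  <  k=5
[6,7] PP  lex  "every"
[7,8] (N\NP)\PP  lex  "slowly"
[6,8] N\NP  <  k=7
[1,8] PP  >  k=6
[0,8] S  >  k=1

[0,8] S   >
  [0,1] "bone" : S/PP
  [1,8] PP   >
    [1,6] PP/(N\NP)   <
      [1,5] NP   <
        [1,4] S   >
          [1,3] S/NP   >
            [1,2] "river" : (S/NP)/PP
            [2,3] "under" : PP
          [3,4] "this" : NP
        [4,5] "found" : NP\S
      [5,6] "dog" : (PP/(N\NP))\NP
    [6,8] N\NP   <
      [6,7] "every" : PP
      [7,8] "slowly" : (N\NP)\PP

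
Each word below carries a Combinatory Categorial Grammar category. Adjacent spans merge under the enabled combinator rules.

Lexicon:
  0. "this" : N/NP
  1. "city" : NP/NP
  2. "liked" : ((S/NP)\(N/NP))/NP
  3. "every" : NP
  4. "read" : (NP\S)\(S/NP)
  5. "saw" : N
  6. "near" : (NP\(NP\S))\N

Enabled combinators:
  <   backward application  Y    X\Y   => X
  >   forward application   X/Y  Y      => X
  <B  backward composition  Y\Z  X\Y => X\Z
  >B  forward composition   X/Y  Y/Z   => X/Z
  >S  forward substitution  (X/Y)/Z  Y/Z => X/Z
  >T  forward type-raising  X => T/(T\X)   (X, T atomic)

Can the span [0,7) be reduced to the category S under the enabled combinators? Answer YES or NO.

N/NP NP/NP ((S/NP)\(N/NP))/NP NP (NP\S)\(S/NP) N (NP\(NP\S))\N
CKY chart[0,7] = {N/(N\NP), NP, NP/(NP\NP), PP/(PP\NP), S/(S\NP)}; S ∉ chart

NO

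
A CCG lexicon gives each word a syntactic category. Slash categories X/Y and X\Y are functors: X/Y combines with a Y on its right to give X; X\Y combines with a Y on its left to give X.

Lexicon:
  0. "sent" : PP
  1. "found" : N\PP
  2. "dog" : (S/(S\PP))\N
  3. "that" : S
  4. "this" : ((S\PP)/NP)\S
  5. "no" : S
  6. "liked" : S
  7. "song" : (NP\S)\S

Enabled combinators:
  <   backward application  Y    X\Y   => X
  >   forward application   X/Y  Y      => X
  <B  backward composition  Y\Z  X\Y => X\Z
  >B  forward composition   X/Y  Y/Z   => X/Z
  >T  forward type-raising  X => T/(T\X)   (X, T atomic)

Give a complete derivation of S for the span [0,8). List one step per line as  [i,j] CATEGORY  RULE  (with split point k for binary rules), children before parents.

[0,8] S   >
  [0,3] S/(S\PP)   <
    [0,2] N   >
      [0,1] N/(N\PP)   >T
        [0,1] "sent" : PP
      [1,2] "found" : N\PP
    [2,3] "dog" : (S/(S\PP))\N
  [3,8] S\PP   >
    [3,5] (S\PP)/NP   <
      [3,4] "that" : S
      [4,5] "this" : ((S\PP)/NP)\S
    [5,8] NP   >
      [5,6] NP/(NP\S)   >T
        [5,6] "no" : S
      [6,8] NP\S   <
        [6,7] "liked" : S
        [7,8] "song" : (NP\S)\S

[0,1] PP  lex  "sent"
[0,1] N/(N\PP)  >T
[1,2] N\PP  lex  "found"
[0,2] N  >  k=1
[2,3] (S/(S\PP))\N  lex  "dog"
[0,3] S/(S\PP)  <  k=2
[3,4] S  lex  "that"
[4,5] ((S\PP)/NP)\S  lex  "this"
[3,5] (S\PP)/NP  <  k=4
[5,6] S  lex  "no"
[5,6] NP/(NP\S)  >T
[6,7] S  lex  "liked"
[7,8] (NP\S)\S  lex  "song"
[6,8] NP\S  <  k=7
[5,8] NP  >  k=6
[3,8] S\PP  >  k=5
[0,8] S  >  k=3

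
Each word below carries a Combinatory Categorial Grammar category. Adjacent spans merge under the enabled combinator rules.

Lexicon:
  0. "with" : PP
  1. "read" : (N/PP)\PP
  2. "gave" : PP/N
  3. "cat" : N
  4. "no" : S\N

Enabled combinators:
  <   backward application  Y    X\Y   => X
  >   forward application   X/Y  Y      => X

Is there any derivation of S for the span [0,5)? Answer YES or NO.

[0,5] S   <
  [0,4] N   >
    [0,2] N/PP   <
      [0,1] "with" : PP
      [1,2] "read" : (N/PP)\PP
    [2,4] PP   >
      [2,3] "gave" : PP/N
      [3,4] "cat" : N
  [4,5] "no" : S\N

YES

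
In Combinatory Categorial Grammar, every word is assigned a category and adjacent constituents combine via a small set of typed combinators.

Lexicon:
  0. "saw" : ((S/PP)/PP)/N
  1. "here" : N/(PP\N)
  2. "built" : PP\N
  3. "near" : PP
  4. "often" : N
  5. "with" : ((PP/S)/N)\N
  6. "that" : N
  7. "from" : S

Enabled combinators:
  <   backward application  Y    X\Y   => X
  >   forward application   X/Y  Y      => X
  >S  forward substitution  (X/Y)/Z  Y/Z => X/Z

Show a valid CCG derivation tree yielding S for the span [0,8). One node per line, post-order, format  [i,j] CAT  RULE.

[0,8] S   >
  [0,4] S/PP   >
    [0,3] (S/PP)/PP   >
      [0,1] "saw" : ((S/PP)/PP)/N
      [1,3] N   >
        [1,2] "here" : N/(PP\N)
        [2,3] "built" : PP\N
    [3,4] "near" : PP
  [4,8] PP   >
    [4,7] PP/S   >
      [4,6] (PP/S)/N   <
        [4,5] "often" : N
        [5,6] "with" : ((PP/S)/N)\N
      [6,7] "that" : N
    [7,8] "from" : S

[0,1] ((S/PP)/PP)/N  lex  "saw"
[1,2] N/(PP\N)  lex  "here"
[2,3] PP\N  lex  "built"
[1,3] N  >  k=2
[0,3] (S/PP)/PP  >  k=1
[3,4] PP  lex  "near"
[0,4] S/PP  >  k=3
[4,5] N  lex  "often"
[5,6] ((PP/S)/N)\N  lex  "with"
[4,6] (PP/S)/N  <  k=5
[6,7] N  lex  "that"
[4,7] PP/S  >  k=6
[7,8] S  lex  "from"
[4,8] PP  >  k=7
[0,8] S  >  k=4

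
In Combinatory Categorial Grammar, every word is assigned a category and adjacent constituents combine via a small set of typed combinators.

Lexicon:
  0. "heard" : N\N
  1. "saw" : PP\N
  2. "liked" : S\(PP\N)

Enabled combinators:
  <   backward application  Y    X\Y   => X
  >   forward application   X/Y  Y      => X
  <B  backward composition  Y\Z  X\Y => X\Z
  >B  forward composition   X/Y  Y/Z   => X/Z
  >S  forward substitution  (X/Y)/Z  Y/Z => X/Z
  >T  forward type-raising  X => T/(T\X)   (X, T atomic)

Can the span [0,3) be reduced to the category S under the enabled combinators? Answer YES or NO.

YES

[0,3] S   <
  [0,2] PP\N   <B
    [0,1] "heard" : N\N
    [1,2] "saw" : PP\N
  [2,3] "liked" : S\(PP\N)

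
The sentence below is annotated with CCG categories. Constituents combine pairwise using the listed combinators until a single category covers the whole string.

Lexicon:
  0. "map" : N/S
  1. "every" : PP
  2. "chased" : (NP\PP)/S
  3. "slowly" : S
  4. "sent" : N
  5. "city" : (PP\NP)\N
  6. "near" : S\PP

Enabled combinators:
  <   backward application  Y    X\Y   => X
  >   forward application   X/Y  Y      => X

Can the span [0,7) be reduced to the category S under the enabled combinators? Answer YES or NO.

NO

N/S PP (NP\PP)/S S N (PP\NP)\N S\PP
CKY chart[0,7] = {N}; S ∉ chart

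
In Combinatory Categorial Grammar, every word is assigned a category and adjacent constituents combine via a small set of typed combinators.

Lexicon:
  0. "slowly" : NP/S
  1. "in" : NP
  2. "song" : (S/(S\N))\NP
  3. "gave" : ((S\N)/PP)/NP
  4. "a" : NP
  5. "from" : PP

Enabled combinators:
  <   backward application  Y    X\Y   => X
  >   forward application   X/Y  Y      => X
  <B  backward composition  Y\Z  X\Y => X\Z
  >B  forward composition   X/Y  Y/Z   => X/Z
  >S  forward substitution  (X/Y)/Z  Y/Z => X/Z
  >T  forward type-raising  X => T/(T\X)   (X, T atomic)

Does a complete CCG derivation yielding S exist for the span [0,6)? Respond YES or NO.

NP/S NP (S/(S\N))\NP ((S\N)/PP)/NP NP PP
CKY chart[0,6] = {N/(N\NP), NP, NP/(NP\NP), NP/(PP\PP), NP/(S\S), PP/(PP\NP), S/(S\NP)}; S ∉ chart

NO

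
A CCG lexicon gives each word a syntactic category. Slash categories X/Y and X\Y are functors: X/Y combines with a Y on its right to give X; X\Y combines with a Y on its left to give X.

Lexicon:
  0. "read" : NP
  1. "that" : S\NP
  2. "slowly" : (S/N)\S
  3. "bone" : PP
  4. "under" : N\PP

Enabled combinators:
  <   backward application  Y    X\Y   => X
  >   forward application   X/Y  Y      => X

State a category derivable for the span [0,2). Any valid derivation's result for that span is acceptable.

S

[0,5] S   >
  [0,3] S/N   <
    [0,2] S   <
      [0,1] "read" : NP
      [1,2] "that" : S\NP
    [2,3] "slowly" : (S/N)\S
  [3,5] N   <
    [3,4] "bone" : PP
    [4,5] "under" : N\PP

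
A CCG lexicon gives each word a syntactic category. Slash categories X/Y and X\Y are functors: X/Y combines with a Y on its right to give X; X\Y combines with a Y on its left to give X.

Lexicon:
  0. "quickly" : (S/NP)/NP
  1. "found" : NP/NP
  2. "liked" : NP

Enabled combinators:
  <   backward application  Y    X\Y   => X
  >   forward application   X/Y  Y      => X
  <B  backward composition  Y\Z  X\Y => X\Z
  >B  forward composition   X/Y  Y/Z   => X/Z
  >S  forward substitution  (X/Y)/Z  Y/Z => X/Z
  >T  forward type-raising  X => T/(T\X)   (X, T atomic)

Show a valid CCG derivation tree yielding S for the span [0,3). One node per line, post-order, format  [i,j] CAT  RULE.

[0,1] (S/NP)/NP  lex  "quickly"
[1,2] NP/NP  lex  "found"
[0,2] S/NP  >S  k=1
[2,3] NP  lex  "liked"
[0,3] S  >  k=2

[0,3] S   >
  [0,2] S/NP   >S
    [0,1] "quickly" : (S/NP)/NP
    [1,2] "found" : NP/NP
  [2,3] "liked" : NP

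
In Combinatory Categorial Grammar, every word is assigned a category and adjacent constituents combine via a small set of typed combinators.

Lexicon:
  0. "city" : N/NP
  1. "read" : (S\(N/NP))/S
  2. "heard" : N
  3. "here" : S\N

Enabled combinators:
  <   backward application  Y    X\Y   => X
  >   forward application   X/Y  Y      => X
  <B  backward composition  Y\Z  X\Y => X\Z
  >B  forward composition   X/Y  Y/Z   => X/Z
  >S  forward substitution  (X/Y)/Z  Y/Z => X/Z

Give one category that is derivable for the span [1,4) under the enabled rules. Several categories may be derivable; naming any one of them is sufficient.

S\(N/NP)

[0,4] S   <
  [0,1] "city" : N/NP
  [1,4] S\(N/NP)   >
    [1,2] "read" : (S\(N/NP))/S
    [2,4] S   <
      [2,3] "heard" : N
      [3,4] "here" : S\N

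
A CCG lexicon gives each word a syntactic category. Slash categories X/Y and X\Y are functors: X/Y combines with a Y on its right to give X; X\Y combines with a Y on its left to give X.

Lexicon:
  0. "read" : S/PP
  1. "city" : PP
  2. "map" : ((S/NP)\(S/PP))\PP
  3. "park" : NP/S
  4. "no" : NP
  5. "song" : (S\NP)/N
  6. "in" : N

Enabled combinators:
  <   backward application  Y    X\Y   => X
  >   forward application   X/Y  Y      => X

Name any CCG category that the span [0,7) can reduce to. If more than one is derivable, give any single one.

S

[0,7] S   >
  [0,3] S/NP   <
    [0,1] "read" : S/PP
    [1,3] (S/NP)\(S/PP)   <
      [1,2] "city" : PP
      [2,3] "map" : ((S/NP)\(S/PP))\PP
  [3,7] NP   >
    [3,4] "park" : NP/S
    [4,7] S   <
      [4,5] "no" : NP
      [5,7] S\NP   >
        [5,6] "song" : (S\NP)/N
        [6,7] "in" : N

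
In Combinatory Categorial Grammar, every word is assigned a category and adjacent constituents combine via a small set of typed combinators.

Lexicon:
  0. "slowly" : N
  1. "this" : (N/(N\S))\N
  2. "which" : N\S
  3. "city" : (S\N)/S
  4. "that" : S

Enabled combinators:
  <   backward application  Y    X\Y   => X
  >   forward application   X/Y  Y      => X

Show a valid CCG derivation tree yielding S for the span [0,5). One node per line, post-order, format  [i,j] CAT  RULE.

[0,1] N  lex  "slowly"
[1,2] (N/(N\S))\N  lex  "this"
[0,2] N/(N\S)  <  k=1
[2,3] N\S  lex  "which"
[0,3] N  >  k=2
[3,4] (S\N)/S  lex  "city"
[4,5] S  lex  "that"
[3,5] S\N  >  k=4
[0,5] S  <  k=3

[0,5] S   <
  [0,3] N   >
    [0,2] N/(N\S)   <
      [0,1] "slowly" : N
      [1,2] "this" : (N/(N\S))\N
    [2,3] "which" : N\S
  [3,5] S\N   >
    [3,4] "city" : (S\N)/S
    [4,5] "that" : S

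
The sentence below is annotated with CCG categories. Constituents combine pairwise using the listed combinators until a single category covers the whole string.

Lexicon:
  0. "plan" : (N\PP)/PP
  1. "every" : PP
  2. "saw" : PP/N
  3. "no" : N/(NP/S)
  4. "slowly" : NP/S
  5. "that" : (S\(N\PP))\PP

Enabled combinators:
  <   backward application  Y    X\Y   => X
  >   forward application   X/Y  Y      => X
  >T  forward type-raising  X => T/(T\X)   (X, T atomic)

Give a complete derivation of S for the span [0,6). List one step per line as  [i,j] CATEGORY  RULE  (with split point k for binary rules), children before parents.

[0,1] (N\PP)/PP  lex  "plan"
[1,2] PP  lex  "every"
[0,2] N\PP  >  k=1
[2,3] PP/N  lex  "saw"
[3,4] N/(NP/S)  lex  "no"
[4,5] NP/S  lex  "slowly"
[3,5] N  >  k=4
[2,5] PP  >  k=3
[5,6] (S\(N\PP))\PP  lex  "that"
[2,6] S\(N\PP)  <  k=5
[0,6] S  <  k=2

[0,6] S   <
  [0,2] N\PP   >
    [0,1] "plan" : (N\PP)/PP
    [1,2] "every" : PP
  [2,6] S\(N\PP)   <
    [2,5] PP   >
      [2,3] "saw" : PP/N
      [3,5] N   >
        [3,4] "no" : N/(NP/S)
        [4,5] "slowly" : NP/S
    [5,6] "that" : (S\(N\PP))\PP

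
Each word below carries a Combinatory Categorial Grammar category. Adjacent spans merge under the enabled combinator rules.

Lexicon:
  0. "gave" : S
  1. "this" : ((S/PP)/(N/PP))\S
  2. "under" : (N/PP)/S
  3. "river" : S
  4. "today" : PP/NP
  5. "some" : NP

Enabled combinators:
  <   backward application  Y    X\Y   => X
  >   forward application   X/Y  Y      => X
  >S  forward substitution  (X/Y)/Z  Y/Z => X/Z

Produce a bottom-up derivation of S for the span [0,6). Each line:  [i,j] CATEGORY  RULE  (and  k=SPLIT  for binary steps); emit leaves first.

[0,1] S  lex  "gave"
[1,2] ((S/PP)/(N/PP))\S  lex  "this"
[0,2] (S/PP)/(N/PP)  <  k=1
[2,3] (N/PP)/S  lex  "under"
[3,4] S  lex  "river"
[2,4] N/PP  >  k=3
[0,4] S/PP  >  k=2
[4,5] PP/NP  lex  "today"
[5,6] NP  lex  "some"
[4,6] PP  >  k=5
[0,6] S  >  k=4

[0,6] S   >
  [0,4] S/PP   >
    [0,2] (S/PP)/(N/PP)   <
      [0,1] "gave" : S
      [1,2] "this" : ((S/PP)/(N/PP))\S
    [2,4] N/PP   >
      [2,3] "under" : (N/PP)/S
      [3,4] "river" : S
  [4,6] PP   >
    [4,5] "today" : PP/NP
    [5,6] "some" : NP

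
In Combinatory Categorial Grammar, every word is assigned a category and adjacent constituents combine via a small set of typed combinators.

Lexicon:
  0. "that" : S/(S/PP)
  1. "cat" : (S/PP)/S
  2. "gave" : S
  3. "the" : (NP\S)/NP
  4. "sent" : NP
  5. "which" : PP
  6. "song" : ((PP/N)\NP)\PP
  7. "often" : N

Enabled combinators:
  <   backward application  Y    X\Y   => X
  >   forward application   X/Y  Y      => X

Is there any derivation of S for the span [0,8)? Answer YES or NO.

NO

S/(S/PP) (S/PP)/S S (NP\S)/NP NP PP ((PP/N)\NP)\PP N
CKY chart[0,8] = {PP}; S ∉ chart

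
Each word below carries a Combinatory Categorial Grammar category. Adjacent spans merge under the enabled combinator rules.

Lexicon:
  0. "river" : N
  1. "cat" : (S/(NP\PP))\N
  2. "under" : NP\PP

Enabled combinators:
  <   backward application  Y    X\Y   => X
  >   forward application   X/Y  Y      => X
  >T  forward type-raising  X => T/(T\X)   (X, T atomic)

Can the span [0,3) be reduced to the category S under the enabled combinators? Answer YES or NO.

[0,3] S   >
  [0,2] S/(NP\PP)   <
    [0,1] "river" : N
    [1,2] "cat" : (S/(NP\PP))\N
  [2,3] "under" : NP\PP

YES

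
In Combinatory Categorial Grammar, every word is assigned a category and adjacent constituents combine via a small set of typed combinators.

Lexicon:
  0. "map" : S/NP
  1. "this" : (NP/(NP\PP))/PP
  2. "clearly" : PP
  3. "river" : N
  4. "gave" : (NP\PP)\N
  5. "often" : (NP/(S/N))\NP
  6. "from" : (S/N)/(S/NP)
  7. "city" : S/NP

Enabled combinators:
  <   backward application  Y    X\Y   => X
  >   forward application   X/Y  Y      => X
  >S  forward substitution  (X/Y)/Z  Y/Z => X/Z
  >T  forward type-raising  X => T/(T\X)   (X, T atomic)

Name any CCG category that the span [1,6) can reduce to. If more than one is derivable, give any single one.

NP/(S/N)

[0,8] S   >
  [0,1] "map" : S/NP
  [1,8] NP   >
    [1,6] NP/(S/N)   <
      [1,5] NP   >
        [1,3] NP/(NP\PP)   >
          [1,2] "this" : (NP/(NP\PP))/PP
          [2,3] "clearly" : PP
        [3,5] NP\PP   <
          [3,4] "river" : N
          [4,5] "gave" : (NP\PP)\N
      [5,6] "often" : (NP/(S/N))\NP
    [6,8] S/N   >
      [6,7] "from" : (S/N)/(S/NP)
      [7,8] "city" : S/NP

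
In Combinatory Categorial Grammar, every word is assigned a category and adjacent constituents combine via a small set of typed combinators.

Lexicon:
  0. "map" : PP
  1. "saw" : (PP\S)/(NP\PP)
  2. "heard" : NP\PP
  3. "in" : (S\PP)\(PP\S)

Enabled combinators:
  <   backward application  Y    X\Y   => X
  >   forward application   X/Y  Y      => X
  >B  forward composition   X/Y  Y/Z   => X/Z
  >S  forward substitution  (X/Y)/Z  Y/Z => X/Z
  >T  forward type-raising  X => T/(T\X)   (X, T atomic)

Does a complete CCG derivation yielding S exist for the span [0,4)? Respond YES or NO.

YES

[0,4] S   >
  [0,1] S/(S\PP)   >T
    [0,1] "map" : PP
  [1,4] S\PP   <
    [1,3] PP\S   >
      [1,2] "saw" : (PP\S)/(NP\PP)
      [2,3] "heard" : NP\PP
    [3,4] "in" : (S\PP)\(PP\S)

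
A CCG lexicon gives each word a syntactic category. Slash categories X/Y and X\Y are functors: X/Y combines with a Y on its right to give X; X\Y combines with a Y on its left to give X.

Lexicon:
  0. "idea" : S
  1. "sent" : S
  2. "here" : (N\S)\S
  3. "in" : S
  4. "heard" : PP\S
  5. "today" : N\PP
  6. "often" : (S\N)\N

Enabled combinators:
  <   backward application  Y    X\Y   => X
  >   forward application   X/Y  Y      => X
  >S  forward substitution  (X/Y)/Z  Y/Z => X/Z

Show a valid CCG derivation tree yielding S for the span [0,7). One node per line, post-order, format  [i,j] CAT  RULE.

[0,7] S   <
  [0,3] N   <
    [0,1] "idea" : S
    [1,3] N\S   <
      [1,2] "sent" : S
      [2,3] "here" : (N\S)\S
  [3,7] S\N   <
    [3,6] N   <
      [3,5] PP   <
        [3,4] "in" : S
        [4,5] "heard" : PP\S
      [5,6] "today" : N\PP
    [6,7] "often" : (S\N)\N

[0,1] S  lex  "idea"
[1,2] S  lex  "sent"
[2,3] (N\S)\S  lex  "here"
[1,3] N\S  <  k=2
[0,3] N  <  k=1
[3,4] S  lex  "in"
[4,5] PP\S  lex  "heard"
[3,5] PP  <  k=4
[5,6] N\PP  lex  "today"
[3,6] N  <  k=5
[6,7] (S\N)\N  lex  "often"
[3,7] S\N  <  k=6
[0,7] S  <  k=3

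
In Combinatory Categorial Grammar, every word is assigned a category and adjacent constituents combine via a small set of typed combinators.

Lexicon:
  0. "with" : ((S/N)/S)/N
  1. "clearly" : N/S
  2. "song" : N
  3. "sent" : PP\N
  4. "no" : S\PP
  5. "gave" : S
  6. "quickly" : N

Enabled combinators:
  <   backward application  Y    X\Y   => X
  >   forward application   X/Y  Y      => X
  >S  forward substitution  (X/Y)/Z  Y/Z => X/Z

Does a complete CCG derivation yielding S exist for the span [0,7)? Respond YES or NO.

[0,7] S   >
  [0,6] S/N   >
    [0,5] (S/N)/S   >
      [0,1] "with" : ((S/N)/S)/N
      [1,5] N   >
        [1,2] "clearly" : N/S
        [2,5] S   <
          [2,4] PP   <
            [2,3] "song" : N
            [3,4] "sent" : PP\N
          [4,5] "no" : S\PP
    [5,6] "gave" : S
  [6,7] "quickly" : N

YES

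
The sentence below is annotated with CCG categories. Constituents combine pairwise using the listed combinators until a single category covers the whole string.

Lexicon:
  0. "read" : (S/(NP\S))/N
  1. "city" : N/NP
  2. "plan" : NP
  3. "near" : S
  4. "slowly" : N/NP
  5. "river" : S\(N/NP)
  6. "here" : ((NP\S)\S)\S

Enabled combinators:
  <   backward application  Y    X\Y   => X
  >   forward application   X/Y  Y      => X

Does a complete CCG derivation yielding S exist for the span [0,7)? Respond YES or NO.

[0,7] S   >
  [0,3] S/(NP\S)   >
    [0,1] "read" : (S/(NP\S))/N
    [1,3] N   >
      [1,2] "city" : N/NP
      [2,3] "plan" : NP
  [3,7] NP\S   <
    [3,4] "near" : S
    [4,7] (NP\S)\S   <
      [4,6] S   <
        [4,5] "slowly" : N/NP
        [5,6] "river" : S\(N/NP)
      [6,7] "here" : ((NP\S)\S)\S

YES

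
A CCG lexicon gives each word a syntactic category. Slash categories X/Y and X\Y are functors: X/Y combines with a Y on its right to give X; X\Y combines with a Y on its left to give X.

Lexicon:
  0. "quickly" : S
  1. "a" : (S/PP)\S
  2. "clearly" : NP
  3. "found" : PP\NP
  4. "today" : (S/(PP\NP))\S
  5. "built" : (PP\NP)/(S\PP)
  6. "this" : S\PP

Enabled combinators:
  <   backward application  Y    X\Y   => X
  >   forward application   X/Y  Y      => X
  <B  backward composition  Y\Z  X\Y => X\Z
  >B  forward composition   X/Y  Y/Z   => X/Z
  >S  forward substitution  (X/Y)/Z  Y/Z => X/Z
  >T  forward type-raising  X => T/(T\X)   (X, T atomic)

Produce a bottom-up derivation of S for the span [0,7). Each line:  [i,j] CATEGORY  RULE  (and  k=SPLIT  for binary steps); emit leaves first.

[0,1] S  lex  "quickly"
[1,2] (S/PP)\S  lex  "a"
[0,2] S/PP  <  k=1
[2,3] NP  lex  "clearly"
[2,3] PP/(PP\NP)  >T
[3,4] PP\NP  lex  "found"
[2,4] PP  >  k=3
[0,4] S  >  k=2
[4,5] (S/(PP\NP))\S  lex  "today"
[0,5] S/(PP\NP)  <  k=4
[5,6] (PP\NP)/(S\PP)  lex  "built"
[6,7] S\PP  lex  "this"
[5,7] PP\NP  >  k=6
[0,7] S  >  k=5

[0,7] S   >
  [0,5] S/(PP\NP)   <
    [0,4] S   >
      [0,2] S/PP   <
        [0,1] "quickly" : S
        [1,2] "a" : (S/PP)\S
      [2,4] PP   >
        [2,3] PP/(PP\NP)   >T
          [2,3] "clearly" : NP
        [3,4] "found" : PP\NP
    [4,5] "today" : (S/(PP\NP))\S
  [5,7] PP\NP   >
    [5,6] "built" : (PP\NP)/(S\PP)
    [6,7] "this" : S\PP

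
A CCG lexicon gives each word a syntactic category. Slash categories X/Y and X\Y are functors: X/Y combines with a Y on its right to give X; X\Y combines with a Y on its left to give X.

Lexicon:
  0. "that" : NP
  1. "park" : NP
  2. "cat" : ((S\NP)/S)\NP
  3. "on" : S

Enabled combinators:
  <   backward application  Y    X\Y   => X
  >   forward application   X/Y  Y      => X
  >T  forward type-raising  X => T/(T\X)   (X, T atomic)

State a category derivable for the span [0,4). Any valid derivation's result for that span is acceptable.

S

[0,4] S   >
  [0,1] S/(S\NP)   >T
    [0,1] "that" : NP
  [1,4] S\NP   >
    [1,3] (S\NP)/S   <
      [1,2] "park" : NP
      [2,3] "cat" : ((S\NP)/S)\NP
    [3,4] "on" : S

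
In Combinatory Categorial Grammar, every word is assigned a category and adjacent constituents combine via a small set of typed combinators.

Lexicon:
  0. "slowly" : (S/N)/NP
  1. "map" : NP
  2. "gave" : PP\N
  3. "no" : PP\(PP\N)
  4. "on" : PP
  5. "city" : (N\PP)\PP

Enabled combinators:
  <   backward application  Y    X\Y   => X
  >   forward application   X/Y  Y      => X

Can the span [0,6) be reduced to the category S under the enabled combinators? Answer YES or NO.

[0,6] S   >
  [0,2] S/N   >
    [0,1] "slowly" : (S/N)/NP
    [1,2] "map" : NP
  [2,6] N   <
    [2,4] PP   <
      [2,3] "gave" : PP\N
      [3,4] "no" : PP\(PP\N)
    [4,6] N\PP   <
      [4,5] "on" : PP
      [5,6] "city" : (N\PP)\PP

YES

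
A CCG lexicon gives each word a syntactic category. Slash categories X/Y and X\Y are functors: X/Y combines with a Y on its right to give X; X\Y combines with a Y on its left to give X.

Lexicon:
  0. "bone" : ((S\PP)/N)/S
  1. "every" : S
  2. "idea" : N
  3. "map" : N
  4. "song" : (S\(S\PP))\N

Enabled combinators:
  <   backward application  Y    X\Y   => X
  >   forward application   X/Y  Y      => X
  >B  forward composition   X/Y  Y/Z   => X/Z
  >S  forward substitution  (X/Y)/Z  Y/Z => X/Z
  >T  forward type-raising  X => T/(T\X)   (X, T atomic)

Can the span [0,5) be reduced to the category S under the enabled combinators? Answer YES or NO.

[0,5] S   <
  [0,3] S\PP   >
    [0,2] (S\PP)/N   >
      [0,1] "bone" : ((S\PP)/N)/S
      [1,2] "every" : S
    [2,3] "idea" : N
  [3,5] S\(S\PP)   <
    [3,4] "map" : N
    [4,5] "song" : (S\(S\PP))\N

YES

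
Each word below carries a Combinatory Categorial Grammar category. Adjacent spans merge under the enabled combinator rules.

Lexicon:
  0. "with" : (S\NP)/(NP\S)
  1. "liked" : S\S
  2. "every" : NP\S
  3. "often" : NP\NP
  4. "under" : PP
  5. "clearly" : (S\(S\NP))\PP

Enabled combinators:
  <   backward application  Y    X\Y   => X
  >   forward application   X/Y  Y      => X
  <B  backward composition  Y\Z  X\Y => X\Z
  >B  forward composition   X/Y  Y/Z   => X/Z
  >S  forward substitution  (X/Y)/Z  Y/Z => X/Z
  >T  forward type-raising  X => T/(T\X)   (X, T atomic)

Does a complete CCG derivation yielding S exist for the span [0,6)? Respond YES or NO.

YES

[0,6] S   <
  [0,4] S\NP   >
    [0,1] "with" : (S\NP)/(NP\S)
    [1,4] NP\S   <B
      [1,2] "liked" : S\S
      [2,4] NP\S   <B
        [2,3] "every" : NP\S
        [3,4] "often" : NP\NP
  [4,6] S\(S\NP)   <
    [4,5] "under" : PP
    [5,6] "clearly" : (S\(S\NP))\PP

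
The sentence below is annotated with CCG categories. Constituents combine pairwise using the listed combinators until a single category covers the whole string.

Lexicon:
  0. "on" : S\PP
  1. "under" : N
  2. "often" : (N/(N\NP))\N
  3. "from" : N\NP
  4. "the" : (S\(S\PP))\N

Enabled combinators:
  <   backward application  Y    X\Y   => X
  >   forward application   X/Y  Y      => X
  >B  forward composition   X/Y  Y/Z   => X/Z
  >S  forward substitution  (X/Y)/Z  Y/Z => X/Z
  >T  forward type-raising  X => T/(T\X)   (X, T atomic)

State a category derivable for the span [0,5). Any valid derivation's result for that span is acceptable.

[0,5] S   <
  [0,1] "on" : S\PP
  [1,5] S\(S\PP)   <
    [1,4] N   >
      [1,3] N/(N\NP)   <
        [1,2] "under" : N
        [2,3] "often" : (N/(N\NP))\N
      [3,4] "from" : N\NP
    [4,5] "the" : (S\(S\PP))\N

S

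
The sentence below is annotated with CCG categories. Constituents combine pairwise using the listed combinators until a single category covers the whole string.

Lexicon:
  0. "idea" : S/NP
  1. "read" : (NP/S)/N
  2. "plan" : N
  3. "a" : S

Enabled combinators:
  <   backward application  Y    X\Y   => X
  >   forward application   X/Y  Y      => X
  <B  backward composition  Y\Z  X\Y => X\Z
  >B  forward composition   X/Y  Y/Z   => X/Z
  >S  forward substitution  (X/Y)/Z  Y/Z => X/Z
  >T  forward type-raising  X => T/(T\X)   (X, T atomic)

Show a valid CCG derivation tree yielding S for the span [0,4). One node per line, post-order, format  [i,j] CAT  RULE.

[0,1] S/NP  lex  "idea"
[1,2] (NP/S)/N  lex  "read"
[2,3] N  lex  "plan"
[1,3] NP/S  >  k=2
[3,4] S  lex  "a"
[1,4] NP  >  k=3
[0,4] S  >  k=1

[0,4] S   >
  [0,1] "idea" : S/NP
  [1,4] NP   >
    [1,3] NP/S   >
      [1,2] "read" : (NP/S)/N
      [2,3] "plan" : N
    [3,4] "a" : S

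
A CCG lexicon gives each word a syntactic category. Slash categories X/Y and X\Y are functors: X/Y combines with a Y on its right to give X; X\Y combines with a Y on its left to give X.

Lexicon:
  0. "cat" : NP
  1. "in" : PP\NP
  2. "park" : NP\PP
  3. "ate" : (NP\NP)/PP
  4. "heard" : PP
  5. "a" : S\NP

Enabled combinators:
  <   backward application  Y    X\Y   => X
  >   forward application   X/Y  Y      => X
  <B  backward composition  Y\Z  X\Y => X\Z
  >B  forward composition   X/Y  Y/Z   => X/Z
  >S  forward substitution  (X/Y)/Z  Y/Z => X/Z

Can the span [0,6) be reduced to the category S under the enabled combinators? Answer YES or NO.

[0,6] S   <
  [0,3] NP   <
    [0,2] PP   <
      [0,1] "cat" : NP
      [1,2] "in" : PP\NP
    [2,3] "park" : NP\PP
  [3,6] S\NP   <B
    [3,5] NP\NP   >
      [3,4] "ate" : (NP\NP)/PP
      [4,5] "heard" : PP
    [5,6] "a" : S\NP

YES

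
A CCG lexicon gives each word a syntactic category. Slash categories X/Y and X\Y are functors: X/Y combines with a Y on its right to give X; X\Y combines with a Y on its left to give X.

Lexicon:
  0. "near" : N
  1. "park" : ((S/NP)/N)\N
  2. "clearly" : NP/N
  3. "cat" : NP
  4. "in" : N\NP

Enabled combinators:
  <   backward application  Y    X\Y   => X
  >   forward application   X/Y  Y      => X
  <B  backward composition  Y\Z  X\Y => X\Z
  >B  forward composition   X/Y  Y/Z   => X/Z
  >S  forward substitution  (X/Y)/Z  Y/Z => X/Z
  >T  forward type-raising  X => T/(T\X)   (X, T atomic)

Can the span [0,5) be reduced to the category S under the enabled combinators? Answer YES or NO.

[0,5] S   >
  [0,3] S/N   >S
    [0,2] (S/NP)/N   <
      [0,1] "near" : N
      [1,2] "park" : ((S/NP)/N)\N
    [2,3] "clearly" : NP/N
  [3,5] N   >
    [3,4] N/(N\NP)   >T
      [3,4] "cat" : NP
    [4,5] "in" : N\NP

YES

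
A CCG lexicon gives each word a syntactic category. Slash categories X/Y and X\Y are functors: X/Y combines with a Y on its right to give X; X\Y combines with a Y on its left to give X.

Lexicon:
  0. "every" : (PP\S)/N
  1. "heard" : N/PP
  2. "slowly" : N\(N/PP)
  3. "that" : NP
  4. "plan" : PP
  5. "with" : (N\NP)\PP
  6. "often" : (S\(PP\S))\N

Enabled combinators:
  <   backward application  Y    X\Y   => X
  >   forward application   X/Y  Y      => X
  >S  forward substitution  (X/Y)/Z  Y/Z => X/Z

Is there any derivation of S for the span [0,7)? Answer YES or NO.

[0,7] S   <
  [0,3] PP\S   >
    [0,1] "every" : (PP\S)/N
    [1,3] N   <
      [1,2] "heard" : N/PP
      [2,3] "slowly" : N\(N/PP)
  [3,7] S\(PP\S)   <
    [3,6] N   <
      [3,4] "that" : NP
      [4,6] N\NP   <
        [4,5] "plan" : PP
        [5,6] "with" : (N\NP)\PP
    [6,7] "often" : (S\(PP\S))\N

YES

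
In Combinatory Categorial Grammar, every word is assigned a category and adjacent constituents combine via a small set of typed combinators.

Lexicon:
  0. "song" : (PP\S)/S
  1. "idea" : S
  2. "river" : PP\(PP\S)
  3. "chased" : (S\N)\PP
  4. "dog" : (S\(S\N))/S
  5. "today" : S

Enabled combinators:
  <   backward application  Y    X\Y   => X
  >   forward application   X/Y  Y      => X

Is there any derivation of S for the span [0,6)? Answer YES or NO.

[0,6] S   <
  [0,4] S\N   <
    [0,3] PP   <
      [0,2] PP\S   >
        [0,1] "song" : (PP\S)/S
        [1,2] "idea" : S
      [2,3] "river" : PP\(PP\S)
    [3,4] "chased" : (S\N)\PP
  [4,6] S\(S\N)   >
    [4,5] "dog" : (S\(S\N))/S
    [5,6] "today" : S

YES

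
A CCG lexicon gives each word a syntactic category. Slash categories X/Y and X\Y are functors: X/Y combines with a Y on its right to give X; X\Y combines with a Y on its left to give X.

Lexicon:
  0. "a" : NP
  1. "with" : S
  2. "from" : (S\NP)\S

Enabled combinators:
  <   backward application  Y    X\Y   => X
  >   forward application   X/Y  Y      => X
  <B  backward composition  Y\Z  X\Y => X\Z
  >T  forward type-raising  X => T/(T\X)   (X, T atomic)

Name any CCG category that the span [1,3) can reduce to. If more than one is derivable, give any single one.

[0,3] S   <
  [0,1] "a" : NP
  [1,3] S\NP   <
    [1,2] "with" : S
    [2,3] "from" : (S\NP)\S

S\NP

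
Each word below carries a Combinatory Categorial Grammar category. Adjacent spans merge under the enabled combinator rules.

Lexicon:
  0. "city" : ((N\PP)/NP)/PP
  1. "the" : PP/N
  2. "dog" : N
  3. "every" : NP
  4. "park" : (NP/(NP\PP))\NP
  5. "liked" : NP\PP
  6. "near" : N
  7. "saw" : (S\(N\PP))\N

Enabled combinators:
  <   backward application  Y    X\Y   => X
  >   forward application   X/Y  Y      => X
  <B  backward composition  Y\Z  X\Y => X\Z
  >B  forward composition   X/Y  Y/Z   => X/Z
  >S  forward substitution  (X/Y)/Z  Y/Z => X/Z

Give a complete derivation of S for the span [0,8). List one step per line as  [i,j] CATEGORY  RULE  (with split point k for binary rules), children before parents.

[0,1] ((N\PP)/NP)/PP  lex  "city"
[1,2] PP/N  lex  "the"
[2,3] N  lex  "dog"
[1,3] PP  >  k=2
[0,3] (N\PP)/NP  >  k=1
[3,4] NP  lex  "every"
[4,5] (NP/(NP\PP))\NP  lex  "park"
[3,5] NP/(NP\PP)  <  k=4
[5,6] NP\PP  lex  "liked"
[3,6] NP  >  k=5
[0,6] N\PP  >  k=3
[6,7] N  lex  "near"
[7,8] (S\(N\PP))\N  lex  "saw"
[6,8] S\(N\PP)  <  k=7
[0,8] S  <  k=6

[0,8] S   <
  [0,6] N\PP   >
    [0,3] (N\PP)/NP   >
      [0,1] "city" : ((N\PP)/NP)/PP
      [1,3] PP   >
        [1,2] "the" : PP/N
        [2,3] "dog" : N
    [3,6] NP   >
      [3,5] NP/(NP\PP)   <
        [3,4] "every" : NP
        [4,5] "park" : (NP/(NP\PP))\NP
      [5,6] "liked" : NP\PP
  [6,8] S\(N\PP)   <
    [6,7] "near" : N
    [7,8] "saw" : (S\(N\PP))\N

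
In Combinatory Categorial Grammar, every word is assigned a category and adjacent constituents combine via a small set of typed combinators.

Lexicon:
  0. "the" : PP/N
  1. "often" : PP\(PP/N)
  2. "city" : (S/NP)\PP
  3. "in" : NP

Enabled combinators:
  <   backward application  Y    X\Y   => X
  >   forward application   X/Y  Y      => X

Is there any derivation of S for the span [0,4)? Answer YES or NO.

[0,4] S   >
  [0,3] S/NP   <
    [0,2] PP   <
      [0,1] "the" : PP/N
      [1,2] "often" : PP\(PP/N)
    [2,3] "city" : (S/NP)\PP
  [3,4] "in" : NP

YES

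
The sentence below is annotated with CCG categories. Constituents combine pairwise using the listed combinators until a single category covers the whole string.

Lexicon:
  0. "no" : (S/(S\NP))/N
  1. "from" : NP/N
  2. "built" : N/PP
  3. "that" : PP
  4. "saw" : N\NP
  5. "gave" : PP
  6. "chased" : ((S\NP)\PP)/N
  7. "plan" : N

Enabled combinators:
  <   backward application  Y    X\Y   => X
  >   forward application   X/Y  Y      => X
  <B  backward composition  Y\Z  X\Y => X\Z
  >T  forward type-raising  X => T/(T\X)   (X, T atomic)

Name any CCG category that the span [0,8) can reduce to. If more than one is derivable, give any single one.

[0,8] S   >
  [0,5] S/(S\NP)   >
    [0,1] "no" : (S/(S\NP))/N
    [1,5] N   <
      [1,4] NP   >
        [1,2] "from" : NP/N
        [2,4] N   >
          [2,3] "built" : N/PP
          [3,4] "that" : PP
      [4,5] "saw" : N\NP
  [5,8] S\NP   <
    [5,6] "gave" : PP
    [6,8] (S\NP)\PP   >
      [6,7] "chased" : ((S\NP)\PP)/N
      [7,8] "plan" : N

S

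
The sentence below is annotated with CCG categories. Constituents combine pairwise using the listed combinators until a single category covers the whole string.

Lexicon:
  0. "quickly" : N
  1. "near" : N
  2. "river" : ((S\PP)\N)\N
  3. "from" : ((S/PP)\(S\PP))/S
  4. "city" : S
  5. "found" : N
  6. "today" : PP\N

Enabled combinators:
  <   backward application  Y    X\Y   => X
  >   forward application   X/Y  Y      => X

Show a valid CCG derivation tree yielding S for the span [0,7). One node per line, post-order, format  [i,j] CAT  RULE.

[0,1] N  lex  "quickly"
[1,2] N  lex  "near"
[2,3] ((S\PP)\N)\N  lex  "river"
[1,3] (S\PP)\N  <  k=2
[0,3] S\PP  <  k=1
[3,4] ((S/PP)\(S\PP))/S  lex  "from"
[4,5] S  lex  "city"
[3,5] (S/PP)\(S\PP)  >  k=4
[0,5] S/PP  <  k=3
[5,6] N  lex  "found"
[6,7] PP\N  lex  "today"
[5,7] PP  <  k=6
[0,7] S  >  k=5

[0,7] S   >
  [0,5] S/PP   <
    [0,3] S\PP   <
      [0,1] "quickly" : N
      [1,3] (S\PP)\N   <
        [1,2] "near" : N
        [2,3] "river" : ((S\PP)\N)\N
    [3,5] (S/PP)\(S\PP)   >
      [3,4] "from" : ((S/PP)\(S\PP))/S
      [4,5] "city" : S
  [5,7] PP   <
    [5,6] "found" : N
    [6,7] "today" : PP\N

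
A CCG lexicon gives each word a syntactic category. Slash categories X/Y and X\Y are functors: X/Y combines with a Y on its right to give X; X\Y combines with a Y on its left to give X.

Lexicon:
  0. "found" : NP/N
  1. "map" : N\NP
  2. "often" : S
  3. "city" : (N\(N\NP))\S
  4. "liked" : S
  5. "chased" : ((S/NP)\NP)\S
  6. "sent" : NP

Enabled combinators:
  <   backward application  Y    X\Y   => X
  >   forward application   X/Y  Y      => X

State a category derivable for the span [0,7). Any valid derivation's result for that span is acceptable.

[0,7] S   >
  [0,6] S/NP   <
    [0,4] NP   >
      [0,1] "found" : NP/N
      [1,4] N   <
        [1,2] "map" : N\NP
        [2,4] N\(N\NP)   <
          [2,3] "often" : S
          [3,4] "city" : (N\(N\NP))\S
    [4,6] (S/NP)\NP   <
      [4,5] "liked" : S
      [5,6] "chased" : ((S/NP)\NP)\S
  [6,7] "sent" : NP

S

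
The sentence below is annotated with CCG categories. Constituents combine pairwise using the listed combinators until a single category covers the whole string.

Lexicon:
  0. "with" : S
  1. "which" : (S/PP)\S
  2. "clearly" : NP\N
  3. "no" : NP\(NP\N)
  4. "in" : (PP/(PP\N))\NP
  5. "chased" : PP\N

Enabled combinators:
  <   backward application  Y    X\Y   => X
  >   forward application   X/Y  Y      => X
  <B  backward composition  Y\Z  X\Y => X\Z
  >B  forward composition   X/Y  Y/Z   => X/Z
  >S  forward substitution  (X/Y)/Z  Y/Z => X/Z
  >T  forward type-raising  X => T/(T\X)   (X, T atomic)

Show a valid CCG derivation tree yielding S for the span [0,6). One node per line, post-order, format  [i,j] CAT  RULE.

[0,1] S  lex  "with"
[1,2] (S/PP)\S  lex  "which"
[0,2] S/PP  <  k=1
[2,3] NP\N  lex  "clearly"
[3,4] NP\(NP\N)  lex  "no"
[2,4] NP  <  k=3
[4,5] (PP/(PP\N))\NP  lex  "in"
[2,5] PP/(PP\N)  <  k=4
[5,6] PP\N  lex  "chased"
[2,6] PP  >  k=5
[0,6] S  >  k=2

[0,6] S   >
  [0,2] S/PP   <
    [0,1] "with" : S
    [1,2] "which" : (S/PP)\S
  [2,6] PP   >
    [2,5] PP/(PP\N)   <
      [2,4] NP   <
        [2,3] "clearly" : NP\N
        [3,4] "no" : NP\(NP\N)
      [4,5] "in" : (PP/(PP\N))\NP
    [5,6] "chased" : PP\N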